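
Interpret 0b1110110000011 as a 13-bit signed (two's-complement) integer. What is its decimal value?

-637

pattern = 1110110000011 (MSB is 1 ⇒ negative)
Invert: 0001001111100, add 1 → 0001001111101 = 637, so the value is -637.
(Equivalently: 7555 - 2^13 = 7555 - 8192 = -637.)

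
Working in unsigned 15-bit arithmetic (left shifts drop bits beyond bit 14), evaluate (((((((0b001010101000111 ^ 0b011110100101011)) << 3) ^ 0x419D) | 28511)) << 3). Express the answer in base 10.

0b001010101000111 = 001010101000111
0b011110100101011 = 011110100101011
→ ^ → 010100001101100 = 10348
→ << 3 (mod 2^15) → 100001101100000 = 17248
0x419D = 100000110011101
→ ^ → 000001011111101 = 765
28511 = 110111101011111
→ | → 110111111111111 = 28671
→ << 3 (mod 2^15) → 111111111111000 = 32760

32760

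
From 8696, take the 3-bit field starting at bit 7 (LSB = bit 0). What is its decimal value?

3

v = 010000111111000
Shift right by 7: 01000011
Mask low 3 bits: 011 = 3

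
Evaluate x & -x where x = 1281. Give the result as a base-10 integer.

1

x = 10100000001 = 1281
-x (two's complement) = …01011111111
AND   = 00000000001 = 1
(x & -x isolates the lowest set bit of x.)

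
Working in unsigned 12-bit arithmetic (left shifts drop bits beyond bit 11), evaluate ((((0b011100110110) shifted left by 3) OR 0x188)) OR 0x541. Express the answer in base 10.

0b011100110110 = 011100110110
→ shifted left by 3 (mod 2^12) → 100110110000 = 2480
0x188 = 000110001000
→ OR → 100110111000 = 2488
0x541 = 010101000001
→ OR → 110111111001 = 3577

3577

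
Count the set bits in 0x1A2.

4

0x1A2 = 110100010
Count the 1s: 1 + 1 + 1 + 1 = 4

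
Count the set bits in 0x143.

4

0x143 = 101000011
Count the 1s: 1 + 1 + 1 + 1 = 4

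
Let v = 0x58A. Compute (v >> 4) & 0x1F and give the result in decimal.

24

v = 010110001010
Shift right by 4: 01011000
Mask low 5 bits: 11000 = 24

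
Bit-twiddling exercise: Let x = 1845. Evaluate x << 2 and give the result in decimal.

1845 = 0011100110101
shift left by 2 → 1110011010100 = 7380
(equivalently, 1845 × 2^2 = 1845 × 4)

7380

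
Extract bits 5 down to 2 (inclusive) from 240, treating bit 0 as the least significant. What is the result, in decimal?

v = 11110000
Shift right by 2: 111100
Mask low 4 bits: 1100 = 12

12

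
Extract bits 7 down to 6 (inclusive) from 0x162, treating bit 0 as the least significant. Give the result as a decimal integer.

1

v = 0101100010
Shift right by 6: 0101
Mask low 2 bits: 01 = 1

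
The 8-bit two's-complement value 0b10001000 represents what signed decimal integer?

-120

pattern = 10001000 (MSB is 1 ⇒ negative)
Invert: 01110111, add 1 → 01111000 = 120, so the value is -120.
(Equivalently: 136 - 2^8 = 136 - 256 = -120.)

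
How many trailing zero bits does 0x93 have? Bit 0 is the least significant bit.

0x93 = 10010011
Trailing zeros: 0, so the lowest set bit is bit 0 (value 1).

0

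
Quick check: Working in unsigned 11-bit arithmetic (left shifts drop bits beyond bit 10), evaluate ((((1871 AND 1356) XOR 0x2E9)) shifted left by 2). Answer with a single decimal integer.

1871 = 11101001111
1356 = 10101001100
→ AND → 10101001100 = 1356
0x2E9 = 01011101001
→ XOR → 11110100101 = 1957
→ shifted left by 2 (mod 2^11) → 11010010100 = 1684

1684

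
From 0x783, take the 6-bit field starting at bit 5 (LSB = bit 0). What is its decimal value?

60

v = 011110000011
Shift right by 5: 0111100
Mask low 6 bits: 111100 = 60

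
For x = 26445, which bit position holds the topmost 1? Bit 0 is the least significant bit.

26445 = 110011101001101
The topmost 1 is at position 14 (since 2^14 = 16384 ≤ 26445 < 32768).

14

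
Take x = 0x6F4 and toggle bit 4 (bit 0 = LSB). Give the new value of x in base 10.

1764

x = 11011110100
bit 4 is currently 1; toggle it via x ^ (1 << 4) = x ^ 16
→ 11011100100 = 1764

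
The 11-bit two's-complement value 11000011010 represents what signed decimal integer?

pattern = 11000011010 (MSB is 1 ⇒ negative)
Invert: 00111100101, add 1 → 00111100110 = 486, so the value is -486.
(Equivalently: 1562 - 2^11 = 1562 - 2048 = -486.)

-486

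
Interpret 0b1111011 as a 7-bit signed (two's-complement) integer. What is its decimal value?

-5

pattern = 1111011 (MSB is 1 ⇒ negative)
Invert: 0000100, add 1 → 0000101 = 5, so the value is -5.
(Equivalently: 123 - 2^7 = 123 - 128 = -5.)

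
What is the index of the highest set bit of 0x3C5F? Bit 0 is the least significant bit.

13

0x3C5F = 11110001011111
The topmost 1 is at position 13 (since 2^13 = 8192 ≤ 15455 < 16384).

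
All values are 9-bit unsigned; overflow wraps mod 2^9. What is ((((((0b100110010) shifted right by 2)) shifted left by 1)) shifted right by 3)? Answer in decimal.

0b100110010 = 100110010
→ shifted right by 2 → 001001100 = 76
→ shifted left by 1 (mod 2^9) → 010011000 = 152
→ shifted right by 3 → 000010011 = 19

19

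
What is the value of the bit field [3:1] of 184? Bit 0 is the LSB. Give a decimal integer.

v = 010111000
Shift right by 1: 01011100
Mask low 3 bits: 100 = 4

4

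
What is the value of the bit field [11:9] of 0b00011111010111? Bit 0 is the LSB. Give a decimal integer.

3

v = 00011111010111
Shift right by 9: 00011
Mask low 3 bits: 011 = 3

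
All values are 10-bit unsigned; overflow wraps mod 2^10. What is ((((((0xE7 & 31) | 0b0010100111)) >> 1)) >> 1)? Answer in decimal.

41

0xE7 = 0011100111
31 = 0000011111
→ & → 0000000111 = 7
0b0010100111 = 0010100111
→ | → 0010100111 = 167
→ >> 1 → 0001010011 = 83
→ >> 1 → 0000101001 = 41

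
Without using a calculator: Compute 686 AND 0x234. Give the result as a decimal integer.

548

686 = 1010101110
0x234 = 1000110100
AND → 1000100100 = 548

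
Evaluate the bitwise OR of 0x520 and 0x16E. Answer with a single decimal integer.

0x520 = 10100100000
0x16E = 00101101110
 OR → 10101101110 = 1390

1390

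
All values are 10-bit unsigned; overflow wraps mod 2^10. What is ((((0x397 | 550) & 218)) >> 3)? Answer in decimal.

18

0x397 = 1110010111
550 = 1000100110
→ | → 1110110111 = 951
218 = 0011011010
→ & → 0010010010 = 146
→ >> 3 → 0000010010 = 18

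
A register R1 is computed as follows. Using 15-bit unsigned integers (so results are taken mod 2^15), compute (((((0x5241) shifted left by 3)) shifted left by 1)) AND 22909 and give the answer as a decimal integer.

16

0x5241 = 101001001000001
→ shifted left by 3 (mod 2^15) → 001001000001000 = 4616
→ shifted left by 1 (mod 2^15) → 010010000010000 = 9232
22909 = 101100101111101
→ AND → 000000000010000 = 16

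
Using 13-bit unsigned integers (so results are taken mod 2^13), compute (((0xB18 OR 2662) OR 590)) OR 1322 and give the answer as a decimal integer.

0xB18 = 0101100011000
2662 = 0101001100110
→ OR → 0101101111110 = 2942
590 = 0001001001110
→ OR → 0101101111110 = 2942
1322 = 0010100101010
→ OR → 0111101111110 = 3966

3966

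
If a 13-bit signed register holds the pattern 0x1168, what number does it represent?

pattern = 1000101101000 (MSB is 1 ⇒ negative)
Invert: 0111010010111, add 1 → 0111010011000 = 3736, so the value is -3736.
(Equivalently: 4456 - 2^13 = 4456 - 8192 = -3736.)

-3736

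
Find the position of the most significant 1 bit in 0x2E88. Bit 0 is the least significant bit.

13

0x2E88 = 10111010001000
The topmost 1 is at position 13 (since 2^13 = 8192 ≤ 11912 < 16384).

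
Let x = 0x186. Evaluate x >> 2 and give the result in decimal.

0x186 = 110000110
shift right by 2 → 001100001 = 97
(equivalently, floor(390 / 4))

97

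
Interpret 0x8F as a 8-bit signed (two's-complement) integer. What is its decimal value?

pattern = 10001111 (MSB is 1 ⇒ negative)
Invert: 01110000, add 1 → 01110001 = 113, so the value is -113.
(Equivalently: 143 - 2^8 = 143 - 256 = -113.)

-113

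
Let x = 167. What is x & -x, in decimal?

x = 10100111 = 167
-x (two's complement) = …01011001
AND   = 00000001 = 1
(x & -x isolates the lowest set bit of x.)

1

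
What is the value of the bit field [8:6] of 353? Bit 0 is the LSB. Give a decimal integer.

5

v = 101100001
Shift right by 6: 101
Mask low 3 bits: 101 = 5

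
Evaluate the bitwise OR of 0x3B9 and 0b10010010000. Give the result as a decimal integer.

1977

0x3B9 = 01110111001
b = 10010010000
 OR → 11110111001 = 1977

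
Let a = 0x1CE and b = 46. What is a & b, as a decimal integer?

14

0x1CE = 111001110
46 = 000101110
AND → 000001110 = 14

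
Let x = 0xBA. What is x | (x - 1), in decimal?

x = 10111010 = 186
x - 1 = 10111001
OR    = 10111011 = 187
(x | (x - 1) sets all bits below the lowest set bit.)

187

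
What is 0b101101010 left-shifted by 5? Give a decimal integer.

11584

x = 00000101101010
shift left by 5 → 10110101000000 = 11584
(equivalently, 362 × 2^5 = 362 × 32)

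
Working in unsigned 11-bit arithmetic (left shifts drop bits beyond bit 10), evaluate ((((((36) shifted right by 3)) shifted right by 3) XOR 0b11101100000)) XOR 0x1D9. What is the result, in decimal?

1721

36 = 00000100100
→ shifted right by 3 → 00000000100 = 4
→ shifted right by 3 → 00000000000 = 0
0b11101100000 = 11101100000
→ XOR → 11101100000 = 1888
0x1D9 = 00111011001
→ XOR → 11010111001 = 1721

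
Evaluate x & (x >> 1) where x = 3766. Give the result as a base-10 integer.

x = 111010110110 = 3766
x>>1 = 011101011011
AND  = 011000010010 = 1554
(x & (x >> 1) has a 1 wherever x has two consecutive 1 bits.)

1554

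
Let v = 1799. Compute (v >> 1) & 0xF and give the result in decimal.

v = 011100000111
Shift right by 1: 01110000011
Mask low 4 bits: 0011 = 3

3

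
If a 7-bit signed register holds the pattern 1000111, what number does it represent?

pattern = 1000111 (MSB is 1 ⇒ negative)
Invert: 0111000, add 1 → 0111001 = 57, so the value is -57.
(Equivalently: 71 - 2^7 = 71 - 128 = -57.)

-57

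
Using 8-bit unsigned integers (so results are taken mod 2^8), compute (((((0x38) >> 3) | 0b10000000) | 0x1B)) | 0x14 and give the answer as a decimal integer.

159

0x38 = 00111000
→ >> 3 → 00000111 = 7
0b10000000 = 10000000
→ | → 10000111 = 135
0x1B = 00011011
→ | → 10011111 = 159
0x14 = 00010100
→ | → 10011111 = 159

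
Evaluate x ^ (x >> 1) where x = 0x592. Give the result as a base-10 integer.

1883

x = 10110010010 = 1426
x>>1 = 01011001001
XOR  = 11101011011 = 1883
(x ^ (x >> 1) gives the standard binary-reflected Gray code of x.)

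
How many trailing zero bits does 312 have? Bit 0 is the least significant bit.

3

312 = 100111000
Trailing zeros: 3, so the lowest set bit is bit 3 (value 8).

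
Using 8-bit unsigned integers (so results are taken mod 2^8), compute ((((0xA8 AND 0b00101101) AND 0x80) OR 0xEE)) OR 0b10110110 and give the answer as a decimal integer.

254

0xA8 = 10101000
0b00101101 = 00101101
→ AND → 00101000 = 40
0x80 = 10000000
→ AND → 00000000 = 0
0xEE = 11101110
→ OR → 11101110 = 238
0b10110110 = 10110110
→ OR → 11111110 = 254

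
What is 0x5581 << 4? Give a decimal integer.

350224

0x5581 = 0000101010110000001
shift left by 4 → 1010101100000010000 = 350224
(equivalently, 21889 × 2^4 = 21889 × 16)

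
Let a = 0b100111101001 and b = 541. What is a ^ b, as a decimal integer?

a = 100111101001
541 = 001000011101
XOR → 101111110100 = 3060

3060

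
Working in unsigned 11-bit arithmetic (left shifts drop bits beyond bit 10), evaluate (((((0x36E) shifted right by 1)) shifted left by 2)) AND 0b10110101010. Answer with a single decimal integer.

1160

0x36E = 01101101110
→ shifted right by 1 → 00110110111 = 439
→ shifted left by 2 (mod 2^11) → 11011011100 = 1756
0b10110101010 = 10110101010
→ AND → 10010001000 = 1160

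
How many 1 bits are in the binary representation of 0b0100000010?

n = 100000010
Count the 1s: 1 + 1 = 2

2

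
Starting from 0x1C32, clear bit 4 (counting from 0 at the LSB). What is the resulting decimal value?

7202

x = 1110000110010
bit 4 is currently 1; clear it via x & ~(1 << 4) = x & ~16
→ 1110000100010 = 7202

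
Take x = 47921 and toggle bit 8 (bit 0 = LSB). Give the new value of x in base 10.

47665

x = 1011101100110001
bit 8 is currently 1; toggle it via x ^ (1 << 8) = x ^ 256
→ 1011101000110001 = 47665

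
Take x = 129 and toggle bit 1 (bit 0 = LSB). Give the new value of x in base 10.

x = 010000001
bit 1 is currently 0; toggle it via x ^ (1 << 1) = x ^ 2
→ 010000011 = 131

131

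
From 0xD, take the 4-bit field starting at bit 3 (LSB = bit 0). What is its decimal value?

v = 0000001101
Shift right by 3: 0000001
Mask low 4 bits: 0001 = 1

1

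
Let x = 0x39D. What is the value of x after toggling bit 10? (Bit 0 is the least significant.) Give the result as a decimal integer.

x = 01110011101
bit 10 is currently 0; toggle it via x ^ (1 << 10) = x ^ 1024
→ 11110011101 = 1949

1949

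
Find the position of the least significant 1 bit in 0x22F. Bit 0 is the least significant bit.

0x22F = 1000101111
Trailing zeros: 0, so the lowest set bit is bit 0 (value 1).

0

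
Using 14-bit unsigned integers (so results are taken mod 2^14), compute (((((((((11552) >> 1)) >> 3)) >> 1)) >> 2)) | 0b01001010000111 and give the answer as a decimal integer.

11552 = 10110100100000
→ >> 1 → 01011010010000 = 5776
→ >> 3 → 00001011010010 = 722
→ >> 1 → 00000101101001 = 361
→ >> 2 → 00000001011010 = 90
0b01001010000111 = 01001010000111
→ | → 01001011011111 = 4831

4831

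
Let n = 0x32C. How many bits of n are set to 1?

5

0x32C = 1100101100
Count the 1s: 1 + 1 + 1 + 1 + 1 = 5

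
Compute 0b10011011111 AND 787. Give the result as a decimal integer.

a = 10011011111
787 = 01100010011
AND → 00000010011 = 19

19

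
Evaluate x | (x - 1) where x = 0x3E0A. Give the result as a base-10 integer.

15883

x = 11111000001010 = 15882
x - 1 = 11111000001001
OR    = 11111000001011 = 15883
(x | (x - 1) sets all bits below the lowest set bit.)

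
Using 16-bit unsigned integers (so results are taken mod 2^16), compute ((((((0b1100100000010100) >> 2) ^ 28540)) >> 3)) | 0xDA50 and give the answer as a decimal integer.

56319

0b1100100000010100 = 1100100000010100
→ >> 2 → 0011001000000101 = 12805
28540 = 0110111101111100
→ ^ → 0101110101111001 = 23929
→ >> 3 → 0000101110101111 = 2991
0xDA50 = 1101101001010000
→ | → 1101101111111111 = 56319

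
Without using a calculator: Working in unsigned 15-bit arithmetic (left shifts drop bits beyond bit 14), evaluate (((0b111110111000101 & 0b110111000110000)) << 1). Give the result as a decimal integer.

0b111110111000101 = 111110111000101
0b110111000110000 = 110111000110000
→ & → 110110000000000 = 27648
→ << 1 (mod 2^15) → 101100000000000 = 22528

22528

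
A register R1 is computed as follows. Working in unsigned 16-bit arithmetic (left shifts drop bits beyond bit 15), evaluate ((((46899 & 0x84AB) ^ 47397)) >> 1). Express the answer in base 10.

7811

46899 = 1011011100110011
0x84AB = 1000010010101011
→ & → 1000010000100011 = 33827
47397 = 1011100100100101
→ ^ → 0011110100000110 = 15622
→ >> 1 → 0001111010000011 = 7811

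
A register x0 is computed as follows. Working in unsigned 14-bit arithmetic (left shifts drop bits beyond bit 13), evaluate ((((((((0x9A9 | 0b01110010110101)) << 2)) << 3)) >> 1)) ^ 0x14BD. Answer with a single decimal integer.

3949

0x9A9 = 00100110101001
0b01110010110101 = 01110010110101
→ | → 01110110111101 = 7613
→ << 2 (mod 2^14) → 11011011110100 = 14068
→ << 3 (mod 2^14) → 11011110100000 = 14240
→ >> 1 → 01101111010000 = 7120
0x14BD = 01010010111101
→ ^ → 00111101101101 = 3949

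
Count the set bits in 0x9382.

0x9382 = 1001001110000010
Count the 1s: 1 + 1 + 1 + 1 + 1 + 1 = 6

6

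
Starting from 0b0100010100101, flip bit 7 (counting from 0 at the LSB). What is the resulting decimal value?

x = 0100010100101
bit 7 is currently 1; toggle it via x ^ (1 << 7) = x ^ 128
→ 0100000100101 = 2085

2085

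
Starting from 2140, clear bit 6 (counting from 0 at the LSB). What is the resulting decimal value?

x = 00100001011100
bit 6 is currently 1; clear it via x & ~(1 << 6) = x & ~64
→ 00100000011100 = 2076

2076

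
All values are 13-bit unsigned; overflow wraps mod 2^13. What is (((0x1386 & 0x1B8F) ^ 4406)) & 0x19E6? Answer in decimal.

0x1386 = 1001110000110
0x1B8F = 1101110001111
→ & → 1001110000110 = 4998
4406 = 1000100110110
→ ^ → 0001010110000 = 688
0x19E6 = 1100111100110
→ & → 0000010100000 = 160

160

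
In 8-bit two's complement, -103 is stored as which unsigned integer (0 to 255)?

103 in 8 bits: 01100111
Invert: 10011000
Add 1:  10011001 = 153
(Check: 2^8 - 103 = 256 - 103 = 153.)

153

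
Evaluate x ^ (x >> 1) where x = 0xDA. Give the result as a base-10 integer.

x = 11011010 = 218
x>>1 = 01101101
XOR  = 10110111 = 183
(x ^ (x >> 1) gives the standard binary-reflected Gray code of x.)

183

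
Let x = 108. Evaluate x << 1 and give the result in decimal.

216

108 = 01101100
shift left by 1 → 11011000 = 216
(equivalently, 108 × 2^1 = 108 × 2)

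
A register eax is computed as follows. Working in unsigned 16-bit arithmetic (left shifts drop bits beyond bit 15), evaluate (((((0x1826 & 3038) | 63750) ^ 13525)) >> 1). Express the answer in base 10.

26345

0x1826 = 0001100000100110
3038 = 0000101111011110
→ & → 0000100000000110 = 2054
63750 = 1111100100000110
→ | → 1111100100000110 = 63750
13525 = 0011010011010101
→ ^ → 1100110111010011 = 52691
→ >> 1 → 0110011011101001 = 26345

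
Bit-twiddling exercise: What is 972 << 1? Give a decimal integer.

1944

972 = 01111001100
shift left by 1 → 11110011000 = 1944
(equivalently, 972 × 2^1 = 972 × 2)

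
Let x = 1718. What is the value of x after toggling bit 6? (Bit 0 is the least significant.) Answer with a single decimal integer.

x = 011010110110
bit 6 is currently 0; toggle it via x ^ (1 << 6) = x ^ 64
→ 011011110110 = 1782

1782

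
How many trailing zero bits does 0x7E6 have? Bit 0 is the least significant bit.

1

0x7E6 = 11111100110
Trailing zeros: 1, so the lowest set bit is bit 1 (value 2).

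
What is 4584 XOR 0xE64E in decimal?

4584 = 0001000111101000
0xE64E = 1110011001001110
XOR → 1111011110100110 = 63398

63398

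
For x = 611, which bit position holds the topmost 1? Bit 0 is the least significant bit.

611 = 1001100011
The topmost 1 is at position 9 (since 2^9 = 512 ≤ 611 < 1024).

9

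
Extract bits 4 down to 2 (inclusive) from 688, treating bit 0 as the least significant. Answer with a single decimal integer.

v = 01010110000
Shift right by 2: 010101100
Mask low 3 bits: 100 = 4

4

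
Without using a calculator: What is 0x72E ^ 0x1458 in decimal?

4982

0x72E = 0011100101110
0x1458 = 1010001011000
XOR → 1001101110110 = 4982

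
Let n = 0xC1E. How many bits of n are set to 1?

6

0xC1E = 110000011110
Count the 1s: 1 + 1 + 1 + 1 + 1 + 1 = 6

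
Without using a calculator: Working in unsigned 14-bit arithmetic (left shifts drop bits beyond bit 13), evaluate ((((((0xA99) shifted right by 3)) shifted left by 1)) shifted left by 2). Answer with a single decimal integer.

2712

0xA99 = 00101010011001
→ shifted right by 3 → 00000101010011 = 339
→ shifted left by 1 (mod 2^14) → 00001010100110 = 678
→ shifted left by 2 (mod 2^14) → 00101010011000 = 2712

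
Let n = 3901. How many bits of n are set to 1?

3901 = 111100111101
Count the 1s: 1 + 1 + 1 + 1 + 1 + 1 + 1 + 1 + 1 = 9

9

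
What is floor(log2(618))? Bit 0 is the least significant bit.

9

618 = 1001101010
The topmost 1 is at position 9 (since 2^9 = 512 ≤ 618 < 1024).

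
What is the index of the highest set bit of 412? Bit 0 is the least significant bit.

8

412 = 110011100
The topmost 1 is at position 8 (since 2^8 = 256 ≤ 412 < 512).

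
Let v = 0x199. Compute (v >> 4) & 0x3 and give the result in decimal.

v = 110011001
Shift right by 4: 11001
Mask low 2 bits: 01 = 1

1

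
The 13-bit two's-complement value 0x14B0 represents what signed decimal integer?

-2896

pattern = 1010010110000 (MSB is 1 ⇒ negative)
Invert: 0101101001111, add 1 → 0101101010000 = 2896, so the value is -2896.
(Equivalently: 5296 - 2^13 = 5296 - 8192 = -2896.)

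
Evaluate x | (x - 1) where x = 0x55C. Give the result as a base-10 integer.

1375

x = 10101011100 = 1372
x - 1 = 10101011011
OR    = 10101011111 = 1375
(x | (x - 1) sets all bits below the lowest set bit.)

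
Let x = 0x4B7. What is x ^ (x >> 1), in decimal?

1772

x = 10010110111 = 1207
x>>1 = 01001011011
XOR  = 11011101100 = 1772
(x ^ (x >> 1) gives the standard binary-reflected Gray code of x.)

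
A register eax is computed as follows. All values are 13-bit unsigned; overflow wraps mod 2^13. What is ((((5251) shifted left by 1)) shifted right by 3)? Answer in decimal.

5251 = 1010010000011
→ shifted left by 1 (mod 2^13) → 0100100000110 = 2310
→ shifted right by 3 → 0000100100000 = 288

288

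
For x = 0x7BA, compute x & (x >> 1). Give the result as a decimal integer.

920

x = 11110111010 = 1978
x>>1 = 01111011101
AND  = 01110011000 = 920
(x & (x >> 1) has a 1 wherever x has two consecutive 1 bits.)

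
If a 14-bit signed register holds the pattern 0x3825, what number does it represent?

-2011

pattern = 11100000100101 (MSB is 1 ⇒ negative)
Invert: 00011111011010, add 1 → 00011111011011 = 2011, so the value is -2011.
(Equivalently: 14373 - 2^14 = 14373 - 16384 = -2011.)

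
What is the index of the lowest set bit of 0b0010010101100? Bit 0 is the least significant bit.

2

0b0010010101100 = 10010101100
Trailing zeros: 2, so the lowest set bit is bit 2 (value 4).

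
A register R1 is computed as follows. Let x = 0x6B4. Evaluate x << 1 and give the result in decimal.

0x6B4 = 011010110100
shift left by 1 → 110101101000 = 3432
(equivalently, 1716 × 2^1 = 1716 × 2)

3432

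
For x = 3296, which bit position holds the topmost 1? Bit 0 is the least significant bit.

3296 = 110011100000
The topmost 1 is at position 11 (since 2^11 = 2048 ≤ 3296 < 4096).

11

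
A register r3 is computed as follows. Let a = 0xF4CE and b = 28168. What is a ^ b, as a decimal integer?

0xF4CE = 1111010011001110
28168 = 0110111000001000
XOR → 1001101011000110 = 39622

39622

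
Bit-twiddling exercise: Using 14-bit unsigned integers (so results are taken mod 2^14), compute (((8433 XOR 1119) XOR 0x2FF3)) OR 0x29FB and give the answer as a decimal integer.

11263

8433 = 10000011110001
1119 = 00010001011111
→ XOR → 10010010101110 = 9390
0x2FF3 = 10111111110011
→ XOR → 00101101011101 = 2909
0x29FB = 10100111111011
→ OR → 10101111111111 = 11263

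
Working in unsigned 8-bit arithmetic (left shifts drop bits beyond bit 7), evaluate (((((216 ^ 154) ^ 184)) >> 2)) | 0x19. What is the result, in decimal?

63

216 = 11011000
154 = 10011010
→ ^ → 01000010 = 66
184 = 10111000
→ ^ → 11111010 = 250
→ >> 2 → 00111110 = 62
0x19 = 00011001
→ | → 00111111 = 63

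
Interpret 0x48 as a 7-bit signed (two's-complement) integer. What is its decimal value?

-56

pattern = 1001000 (MSB is 1 ⇒ negative)
Invert: 0110111, add 1 → 0111000 = 56, so the value is -56.
(Equivalently: 72 - 2^7 = 72 - 128 = -56.)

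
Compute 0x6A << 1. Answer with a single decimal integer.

0x6A = 01101010
shift left by 1 → 11010100 = 212
(equivalently, 106 × 2^1 = 106 × 2)

212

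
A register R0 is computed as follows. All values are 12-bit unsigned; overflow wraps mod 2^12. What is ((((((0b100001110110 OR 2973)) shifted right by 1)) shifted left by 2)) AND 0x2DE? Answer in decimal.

0b100001110110 = 100001110110
2973 = 101110011101
→ OR → 101111111111 = 3071
→ shifted right by 1 → 010111111111 = 1535
→ shifted left by 2 (mod 2^12) → 011111111100 = 2044
0x2DE = 001011011110
→ AND → 001011011100 = 732

732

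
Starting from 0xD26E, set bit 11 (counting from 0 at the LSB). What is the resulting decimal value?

x = 1101001001101110
bit 11 is currently 0; set it via x | (1 << 11) = x | 2048
→ 1101101001101110 = 55918

55918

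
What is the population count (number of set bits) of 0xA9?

0xA9 = 10101001
Count the 1s: 1 + 1 + 1 + 1 = 4

4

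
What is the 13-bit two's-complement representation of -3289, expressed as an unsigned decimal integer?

4903

3289 in 13 bits: 0110011011001
Invert: 1001100100110
Add 1:  1001100100111 = 4903
(Check: 2^13 - 3289 = 8192 - 3289 = 4903.)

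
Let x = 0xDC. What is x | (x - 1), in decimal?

223

x = 11011100 = 220
x - 1 = 11011011
OR    = 11011111 = 223
(x | (x - 1) sets all bits below the lowest set bit.)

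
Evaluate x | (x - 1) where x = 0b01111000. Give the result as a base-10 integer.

x = 1111000 = 120
x - 1 = 1110111
OR    = 1111111 = 127
(x | (x - 1) sets all bits below the lowest set bit.)

127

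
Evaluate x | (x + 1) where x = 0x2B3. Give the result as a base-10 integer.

x = 1010110011 = 691
x + 1 = 1010110100
OR    = 1010110111 = 695
(x | (x + 1) sets the lowest cleared bit.)

695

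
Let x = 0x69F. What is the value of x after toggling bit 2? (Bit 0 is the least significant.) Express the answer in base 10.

1691

x = 11010011111
bit 2 is currently 1; toggle it via x ^ (1 << 2) = x ^ 4
→ 11010011011 = 1691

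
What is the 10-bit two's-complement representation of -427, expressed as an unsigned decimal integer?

597

427 in 10 bits: 0110101011
Invert: 1001010100
Add 1:  1001010101 = 597
(Check: 2^10 - 427 = 1024 - 427 = 597.)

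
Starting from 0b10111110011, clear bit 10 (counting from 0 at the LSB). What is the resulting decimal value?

499

x = 10111110011
bit 10 is currently 1; clear it via x & ~(1 << 10) = x & ~1024
→ 00111110011 = 499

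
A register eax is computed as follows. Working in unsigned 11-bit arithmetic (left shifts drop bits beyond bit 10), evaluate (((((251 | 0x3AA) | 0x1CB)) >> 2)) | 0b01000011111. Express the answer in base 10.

251 = 00011111011
0x3AA = 01110101010
→ | → 01111111011 = 1019
0x1CB = 00111001011
→ | → 01111111011 = 1019
→ >> 2 → 00011111110 = 254
0b01000011111 = 01000011111
→ | → 01011111111 = 767

767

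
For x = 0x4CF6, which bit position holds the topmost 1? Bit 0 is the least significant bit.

14

0x4CF6 = 100110011110110
The topmost 1 is at position 14 (since 2^14 = 16384 ≤ 19702 < 32768).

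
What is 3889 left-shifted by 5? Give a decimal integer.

3889 = 00000111100110001
shift left by 5 → 11110011000100000 = 124448
(equivalently, 3889 × 2^5 = 3889 × 32)

124448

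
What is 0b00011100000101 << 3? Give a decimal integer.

14376

x = 00011100000101
shift left by 3 → 11100000101000 = 14376
(equivalently, 1797 × 2^3 = 1797 × 8)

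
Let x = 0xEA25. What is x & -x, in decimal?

1

x = 1110101000100101 = 59941
-x (two's complement) = …0001010111011011
AND   = 0000000000000001 = 1
(x & -x isolates the lowest set bit of x.)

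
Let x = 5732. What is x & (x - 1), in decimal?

x = 1011001100100 = 5732
x - 1 = 1011001100011
AND   = 1011001100000 = 5728
(x & (x - 1) clears the lowest set bit of x.)

5728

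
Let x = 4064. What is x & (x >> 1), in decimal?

2016

x = 111111100000 = 4064
x>>1 = 011111110000
AND  = 011111100000 = 2016
(x & (x >> 1) has a 1 wherever x has two consecutive 1 bits.)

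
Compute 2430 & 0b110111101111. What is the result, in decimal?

2414

2430 = 100101111110
b = 110111101111
AND → 100101101110 = 2414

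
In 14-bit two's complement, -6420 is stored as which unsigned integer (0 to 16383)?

9964

6420 in 14 bits: 01100100010100
Invert: 10011011101011
Add 1:  10011011101100 = 9964
(Check: 2^14 - 6420 = 16384 - 6420 = 9964.)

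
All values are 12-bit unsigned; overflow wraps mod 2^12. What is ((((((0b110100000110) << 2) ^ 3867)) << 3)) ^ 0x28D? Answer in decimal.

0b110100000110 = 110100000110
→ << 2 (mod 2^12) → 010000011000 = 1048
3867 = 111100011011
→ ^ → 101100000011 = 2819
→ << 3 (mod 2^12) → 100000011000 = 2072
0x28D = 001010001101
→ ^ → 101010010101 = 2709

2709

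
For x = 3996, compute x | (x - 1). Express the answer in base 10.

3999

x = 111110011100 = 3996
x - 1 = 111110011011
OR    = 111110011111 = 3999
(x | (x - 1) sets all bits below the lowest set bit.)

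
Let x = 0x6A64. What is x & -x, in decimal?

x = 110101001100100 = 27236
-x (two's complement) = …001010110011100
AND   = 000000000000100 = 4
(x & -x isolates the lowest set bit of x.)

4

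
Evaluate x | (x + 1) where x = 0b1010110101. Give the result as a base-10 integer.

x = 1010110101 = 693
x + 1 = 1010110110
OR    = 1010110111 = 695
(x | (x + 1) sets the lowest cleared bit.)

695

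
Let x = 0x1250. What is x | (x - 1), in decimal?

4703

x = 1001001010000 = 4688
x - 1 = 1001001001111
OR    = 1001001011111 = 4703
(x | (x - 1) sets all bits below the lowest set bit.)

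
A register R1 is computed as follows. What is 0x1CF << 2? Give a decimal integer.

0x1CF = 00111001111
shift left by 2 → 11100111100 = 1852
(equivalently, 463 × 2^2 = 463 × 4)

1852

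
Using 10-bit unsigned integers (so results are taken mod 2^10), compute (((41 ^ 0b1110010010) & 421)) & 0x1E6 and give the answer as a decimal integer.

416

41 = 0000101001
0b1110010010 = 1110010010
→ ^ → 1110111011 = 955
421 = 0110100101
→ & → 0110100001 = 417
0x1E6 = 0111100110
→ & → 0110100000 = 416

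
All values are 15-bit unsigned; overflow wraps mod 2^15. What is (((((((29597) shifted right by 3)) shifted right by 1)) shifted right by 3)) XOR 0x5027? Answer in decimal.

29597 = 111001110011101
→ shifted right by 3 → 000111001110011 = 3699
→ shifted right by 1 → 000011100111001 = 1849
→ shifted right by 3 → 000000011100111 = 231
0x5027 = 101000000100111
→ XOR → 101000011000000 = 20672

20672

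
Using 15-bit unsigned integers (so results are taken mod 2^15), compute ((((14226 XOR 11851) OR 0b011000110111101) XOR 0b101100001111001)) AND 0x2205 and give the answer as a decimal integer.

8196

14226 = 011011110010010
11851 = 010111001001011
→ XOR → 001100111011001 = 6617
0b011000110111101 = 011000110111101
→ OR → 011100111111101 = 14845
0b101100001111001 = 101100001111001
→ XOR → 110000110000100 = 24964
0x2205 = 010001000000101
→ AND → 010000000000100 = 8196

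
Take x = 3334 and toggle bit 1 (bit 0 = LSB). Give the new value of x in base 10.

3332

x = 110100000110
bit 1 is currently 1; toggle it via x ^ (1 << 1) = x ^ 2
→ 110100000100 = 3332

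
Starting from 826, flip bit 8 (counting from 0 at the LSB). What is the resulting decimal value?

570

x = 01100111010
bit 8 is currently 1; toggle it via x ^ (1 << 8) = x ^ 256
→ 01000111010 = 570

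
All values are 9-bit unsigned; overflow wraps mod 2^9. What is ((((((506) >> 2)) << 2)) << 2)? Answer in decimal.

506 = 111111010
→ >> 2 → 001111110 = 126
→ << 2 (mod 2^9) → 111111000 = 504
→ << 2 (mod 2^9) → 111100000 = 480

480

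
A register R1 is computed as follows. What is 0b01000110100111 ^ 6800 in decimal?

2871

a = 1000110100111
6800 = 1101010010000
XOR → 0101100110111 = 2871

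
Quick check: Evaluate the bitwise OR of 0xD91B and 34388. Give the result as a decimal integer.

0xD91B = 1101100100011011
34388 = 1000011001010100
 OR → 1101111101011111 = 57183

57183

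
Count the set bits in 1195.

6

1195 = 10010101011
Count the 1s: 1 + 1 + 1 + 1 + 1 + 1 = 6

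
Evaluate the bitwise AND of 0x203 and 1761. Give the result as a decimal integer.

0x203 = 01000000011
1761 = 11011100001
AND → 01000000001 = 513

513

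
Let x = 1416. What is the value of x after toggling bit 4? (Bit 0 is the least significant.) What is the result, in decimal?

x = 0010110001000
bit 4 is currently 0; toggle it via x ^ (1 << 4) = x ^ 16
→ 0010110011000 = 1432

1432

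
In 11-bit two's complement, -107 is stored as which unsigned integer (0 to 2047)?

1941

107 in 11 bits: 00001101011
Invert: 11110010100
Add 1:  11110010101 = 1941
(Check: 2^11 - 107 = 2048 - 107 = 1941.)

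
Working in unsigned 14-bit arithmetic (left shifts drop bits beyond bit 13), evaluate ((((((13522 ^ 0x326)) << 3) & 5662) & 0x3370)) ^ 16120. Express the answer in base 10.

13522 = 11010011010010
0x326 = 00001100100110
→ ^ → 11011111110100 = 14324
→ << 3 (mod 2^14) → 11111110100000 = 16288
5662 = 01011000011110
→ & → 01011000000000 = 5632
0x3370 = 11001101110000
→ & → 01001000000000 = 4608
16120 = 11111011111000
→ ^ → 10110011111000 = 11512

11512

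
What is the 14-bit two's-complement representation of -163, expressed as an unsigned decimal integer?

16221

163 in 14 bits: 00000010100011
Invert: 11111101011100
Add 1:  11111101011101 = 16221
(Check: 2^14 - 163 = 16384 - 163 = 16221.)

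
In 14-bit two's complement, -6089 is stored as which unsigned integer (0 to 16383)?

6089 in 14 bits: 01011111001001
Invert: 10100000110110
Add 1:  10100000110111 = 10295
(Check: 2^14 - 6089 = 16384 - 6089 = 10295.)

10295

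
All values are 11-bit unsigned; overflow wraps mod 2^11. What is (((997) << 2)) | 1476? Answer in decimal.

997 = 01111100101
→ << 2 (mod 2^11) → 11110010100 = 1940
1476 = 10111000100
→ | → 11111010100 = 2004

2004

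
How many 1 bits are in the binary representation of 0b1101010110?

n = 1101010110
Count the 1s: 1 + 1 + 1 + 1 + 1 + 1 = 6

6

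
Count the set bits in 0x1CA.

0x1CA = 111001010
Count the 1s: 1 + 1 + 1 + 1 + 1 = 5

5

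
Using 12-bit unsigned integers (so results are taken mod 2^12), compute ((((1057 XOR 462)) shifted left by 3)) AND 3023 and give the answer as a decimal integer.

2888

1057 = 010000100001
462 = 000111001110
→ XOR → 010111101111 = 1519
→ shifted left by 3 (mod 2^12) → 111101111000 = 3960
3023 = 101111001111
→ AND → 101101001000 = 2888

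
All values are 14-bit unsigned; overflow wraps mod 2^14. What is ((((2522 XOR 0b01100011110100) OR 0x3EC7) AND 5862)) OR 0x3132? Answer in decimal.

2522 = 00100111011010
0b01100011110100 = 01100011110100
→ XOR → 01000100101110 = 4398
0x3EC7 = 11111011000111
→ OR → 11111111101111 = 16367
5862 = 01011011100110
→ AND → 01011011100110 = 5862
0x3132 = 11000100110010
→ OR → 11011111110110 = 14326

14326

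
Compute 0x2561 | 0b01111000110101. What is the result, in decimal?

16245

0x2561 = 10010101100001
b = 01111000110101
 OR → 11111101110101 = 16245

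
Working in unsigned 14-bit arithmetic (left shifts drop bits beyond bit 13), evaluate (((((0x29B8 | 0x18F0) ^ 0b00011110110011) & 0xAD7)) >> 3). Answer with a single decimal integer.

328

0x29B8 = 10100110111000
0x18F0 = 01100011110000
→ | → 11100111111000 = 14840
0b00011110110011 = 00011110110011
→ ^ → 11111001001011 = 15947
0xAD7 = 00101011010111
→ & → 00101001000011 = 2627
→ >> 3 → 00000101001000 = 328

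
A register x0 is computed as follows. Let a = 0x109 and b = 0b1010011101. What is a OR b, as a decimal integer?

0x109 = 0100001001
b = 1010011101
 OR → 1110011101 = 925

925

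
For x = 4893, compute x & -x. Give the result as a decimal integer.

1

x = 1001100011101 = 4893
-x (two's complement) = …0110011100011
AND   = 0000000000001 = 1
(x & -x isolates the lowest set bit of x.)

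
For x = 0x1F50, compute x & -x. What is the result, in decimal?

16

x = 1111101010000 = 8016
-x (two's complement) = …0000010110000
AND   = 0000000010000 = 16
(x & -x isolates the lowest set bit of x.)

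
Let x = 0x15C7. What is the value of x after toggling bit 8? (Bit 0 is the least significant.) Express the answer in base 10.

5319

x = 1010111000111
bit 8 is currently 1; toggle it via x ^ (1 << 8) = x ^ 256
→ 1010011000111 = 5319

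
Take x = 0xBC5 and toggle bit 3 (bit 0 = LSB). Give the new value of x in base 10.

3021

x = 101111000101
bit 3 is currently 0; toggle it via x ^ (1 << 3) = x ^ 8
→ 101111001101 = 3021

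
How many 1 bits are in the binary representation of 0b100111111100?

n = 100111111100
Count the 1s: 1 + 1 + 1 + 1 + 1 + 1 + 1 + 1 = 8

8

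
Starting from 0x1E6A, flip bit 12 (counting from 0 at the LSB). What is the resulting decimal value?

3690

x = 001111001101010
bit 12 is currently 1; toggle it via x ^ (1 << 12) = x ^ 4096
→ 000111001101010 = 3690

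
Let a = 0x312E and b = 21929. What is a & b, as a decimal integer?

0x312E = 011000100101110
21929 = 101010110101001
AND → 001000100101000 = 4392

4392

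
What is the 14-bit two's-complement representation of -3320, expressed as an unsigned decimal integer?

13064

3320 in 14 bits: 00110011111000
Invert: 11001100000111
Add 1:  11001100001000 = 13064
(Check: 2^14 - 3320 = 16384 - 3320 = 13064.)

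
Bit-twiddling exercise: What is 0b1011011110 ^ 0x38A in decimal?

340

a = 1011011110
0x38A = 1110001010
XOR → 0101010100 = 340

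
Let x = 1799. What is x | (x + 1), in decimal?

1807

x = 11100000111 = 1799
x + 1 = 11100001000
OR    = 11100001111 = 1807
(x | (x + 1) sets the lowest cleared bit.)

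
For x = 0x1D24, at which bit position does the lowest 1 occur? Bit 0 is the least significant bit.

0x1D24 = 1110100100100
Trailing zeros: 2, so the lowest set bit is bit 2 (value 4).

2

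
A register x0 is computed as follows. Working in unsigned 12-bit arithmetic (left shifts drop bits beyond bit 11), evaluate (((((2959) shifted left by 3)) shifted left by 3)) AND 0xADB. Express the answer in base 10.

704

2959 = 101110001111
→ shifted left by 3 (mod 2^12) → 110001111000 = 3192
→ shifted left by 3 (mod 2^12) → 001111000000 = 960
0xADB = 101011011011
→ AND → 001011000000 = 704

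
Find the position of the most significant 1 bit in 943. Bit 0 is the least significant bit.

943 = 1110101111
The topmost 1 is at position 9 (since 2^9 = 512 ≤ 943 < 1024).

9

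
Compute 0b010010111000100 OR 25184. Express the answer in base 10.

a = 010010111000100
25184 = 110001001100000
 OR → 110011111100100 = 26596

26596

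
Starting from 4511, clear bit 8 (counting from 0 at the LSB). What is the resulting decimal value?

4255

x = 01000110011111
bit 8 is currently 1; clear it via x & ~(1 << 8) = x & ~256
→ 01000010011111 = 4255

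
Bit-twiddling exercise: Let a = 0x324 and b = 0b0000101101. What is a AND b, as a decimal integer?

36

0x324 = 1100100100
b = 0000101101
AND → 0000100100 = 36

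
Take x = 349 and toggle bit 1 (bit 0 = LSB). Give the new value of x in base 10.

x = 000101011101
bit 1 is currently 0; toggle it via x ^ (1 << 1) = x ^ 2
→ 000101011111 = 351

351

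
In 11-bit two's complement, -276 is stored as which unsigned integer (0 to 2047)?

1772

276 in 11 bits: 00100010100
Invert: 11011101011
Add 1:  11011101100 = 1772
(Check: 2^11 - 276 = 2048 - 276 = 1772.)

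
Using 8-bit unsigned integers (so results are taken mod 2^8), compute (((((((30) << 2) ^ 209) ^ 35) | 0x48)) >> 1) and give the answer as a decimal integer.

30 = 00011110
→ << 2 (mod 2^8) → 01111000 = 120
209 = 11010001
→ ^ → 10101001 = 169
35 = 00100011
→ ^ → 10001010 = 138
0x48 = 01001000
→ | → 11001010 = 202
→ >> 1 → 01100101 = 101

101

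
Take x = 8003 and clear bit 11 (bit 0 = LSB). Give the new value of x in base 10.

x = 01111101000011
bit 11 is currently 1; clear it via x & ~(1 << 11) = x & ~2048
→ 01011101000011 = 5955

5955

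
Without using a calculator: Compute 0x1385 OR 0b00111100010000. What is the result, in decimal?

0x1385 = 1001110000101
b = 0111100010000
 OR → 1111110010101 = 8085

8085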